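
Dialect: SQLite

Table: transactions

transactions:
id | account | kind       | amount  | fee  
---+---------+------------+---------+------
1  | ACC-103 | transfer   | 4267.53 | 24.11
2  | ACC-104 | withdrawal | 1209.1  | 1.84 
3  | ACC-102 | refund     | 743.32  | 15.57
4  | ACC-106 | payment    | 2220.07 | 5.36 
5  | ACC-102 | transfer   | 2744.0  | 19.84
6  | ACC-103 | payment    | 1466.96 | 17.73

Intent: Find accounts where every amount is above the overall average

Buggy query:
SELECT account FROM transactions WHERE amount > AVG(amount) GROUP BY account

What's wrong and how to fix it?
Bug: AVG() is an aggregate; it can't sit directly in WHERE

Fix: Use a subquery for AVG and a HAVING MIN(...) filter so the condition holds for every row in the group

Corrected query:
SELECT account FROM transactions GROUP BY account HAVING MIN(amount) > (SELECT AVG(amount) FROM transactions)

Result:
account
-------
ACC-106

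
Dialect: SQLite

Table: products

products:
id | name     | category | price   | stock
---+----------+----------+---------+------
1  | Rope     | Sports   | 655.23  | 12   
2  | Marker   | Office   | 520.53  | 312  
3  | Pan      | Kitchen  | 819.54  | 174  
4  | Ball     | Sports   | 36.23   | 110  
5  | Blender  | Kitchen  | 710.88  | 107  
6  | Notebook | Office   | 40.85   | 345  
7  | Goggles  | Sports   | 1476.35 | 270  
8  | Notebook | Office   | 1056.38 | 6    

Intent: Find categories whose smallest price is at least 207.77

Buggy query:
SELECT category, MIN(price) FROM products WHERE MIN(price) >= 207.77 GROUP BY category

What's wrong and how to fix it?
Bug: MIN() in WHERE is a misuse of aggregate

Fix: Replace WHERE with HAVING after the GROUP BY

Corrected query:
SELECT category, MIN(price) FROM products GROUP BY category HAVING MIN(price) >= 207.77

Result:
category | MIN(price)
---------+-----------
Kitchen  | 710.88    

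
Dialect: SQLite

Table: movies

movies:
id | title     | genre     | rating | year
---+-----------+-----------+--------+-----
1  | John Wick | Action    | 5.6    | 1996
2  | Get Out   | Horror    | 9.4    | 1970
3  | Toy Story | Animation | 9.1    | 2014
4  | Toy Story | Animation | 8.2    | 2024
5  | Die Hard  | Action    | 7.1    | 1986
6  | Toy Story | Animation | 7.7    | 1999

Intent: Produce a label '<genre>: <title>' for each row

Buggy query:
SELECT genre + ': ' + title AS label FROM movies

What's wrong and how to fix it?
Bug: '+' is numeric addition; on text columns SQLite converts them to 0 instead of concatenating

Fix: Replace + with || to concatenate text

Corrected query:
SELECT genre || ': ' || title AS label FROM movies

Result:
label               
--------------------
Action: John Wick   
Horror: Get Out     
Animation: Toy Story
Animation: Toy Story
Action: Die Hard    
Animation: Toy Story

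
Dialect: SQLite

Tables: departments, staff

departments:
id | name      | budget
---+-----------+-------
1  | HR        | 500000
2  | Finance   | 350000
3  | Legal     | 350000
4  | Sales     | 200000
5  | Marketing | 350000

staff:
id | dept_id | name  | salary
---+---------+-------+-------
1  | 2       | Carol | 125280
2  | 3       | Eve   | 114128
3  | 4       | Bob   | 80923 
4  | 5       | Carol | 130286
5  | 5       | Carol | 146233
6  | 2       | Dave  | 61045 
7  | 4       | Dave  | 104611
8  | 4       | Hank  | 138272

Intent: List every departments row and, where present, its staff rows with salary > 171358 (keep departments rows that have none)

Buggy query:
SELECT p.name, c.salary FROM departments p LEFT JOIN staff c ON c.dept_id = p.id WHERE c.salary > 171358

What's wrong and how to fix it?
Bug: Filtering c.salary in WHERE discards the NULL rows produced by LEFT JOIN, turning it into an inner join

Fix: Put 'c.salary > 171358' in the JOIN's ON clause instead of WHERE

Corrected query:
SELECT p.name, c.salary FROM departments p LEFT JOIN staff c ON c.dept_id = p.id AND c.salary > 171358

Result:
name      | salary
----------+-------
HR        | NULL  
Finance   | NULL  
Legal     | NULL  
Sales     | NULL  
Marketing | NULL  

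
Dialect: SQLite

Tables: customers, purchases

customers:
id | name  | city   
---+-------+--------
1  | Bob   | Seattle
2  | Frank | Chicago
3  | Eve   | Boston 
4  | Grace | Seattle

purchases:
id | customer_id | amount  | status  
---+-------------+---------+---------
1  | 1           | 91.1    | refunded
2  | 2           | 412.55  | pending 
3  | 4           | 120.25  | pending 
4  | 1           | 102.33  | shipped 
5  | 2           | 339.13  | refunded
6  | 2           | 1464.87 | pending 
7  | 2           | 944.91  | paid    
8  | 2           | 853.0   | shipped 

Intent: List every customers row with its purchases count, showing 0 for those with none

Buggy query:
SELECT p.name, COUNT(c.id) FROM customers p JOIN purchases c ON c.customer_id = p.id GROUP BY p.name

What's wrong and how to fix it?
Bug: INNER JOIN drops customers rows that have no matching purchases rows

Fix: Use LEFT JOIN so parents without children still appear (COUNT(c.id) gives 0)

Corrected query:
SELECT p.name, COUNT(c.id) FROM customers p LEFT JOIN purchases c ON c.customer_id = p.id GROUP BY p.name

Result:
name  | COUNT(c.id)
------+------------
Bob   | 2          
Eve   | 0          
Frank | 5          
Grace | 1          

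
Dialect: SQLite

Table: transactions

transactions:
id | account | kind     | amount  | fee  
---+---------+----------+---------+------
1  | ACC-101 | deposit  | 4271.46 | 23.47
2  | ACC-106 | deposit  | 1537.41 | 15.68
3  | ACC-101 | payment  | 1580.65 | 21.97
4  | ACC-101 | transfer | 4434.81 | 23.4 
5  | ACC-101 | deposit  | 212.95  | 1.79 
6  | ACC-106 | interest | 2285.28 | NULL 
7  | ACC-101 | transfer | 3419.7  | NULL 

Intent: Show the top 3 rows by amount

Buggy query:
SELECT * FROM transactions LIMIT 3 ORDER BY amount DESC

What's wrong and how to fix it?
Bug: LIMIT must come after ORDER BY

Fix: Swap the clauses: ORDER BY first, then LIMIT

Corrected query:
SELECT * FROM transactions ORDER BY amount DESC LIMIT 3

Result:
id | account | kind     | amount  | fee  
---+---------+----------+---------+------
4  | ACC-101 | transfer | 4434.81 | 23.4 
1  | ACC-101 | deposit  | 4271.46 | 23.47
7  | ACC-101 | transfer | 3419.7  | NULL 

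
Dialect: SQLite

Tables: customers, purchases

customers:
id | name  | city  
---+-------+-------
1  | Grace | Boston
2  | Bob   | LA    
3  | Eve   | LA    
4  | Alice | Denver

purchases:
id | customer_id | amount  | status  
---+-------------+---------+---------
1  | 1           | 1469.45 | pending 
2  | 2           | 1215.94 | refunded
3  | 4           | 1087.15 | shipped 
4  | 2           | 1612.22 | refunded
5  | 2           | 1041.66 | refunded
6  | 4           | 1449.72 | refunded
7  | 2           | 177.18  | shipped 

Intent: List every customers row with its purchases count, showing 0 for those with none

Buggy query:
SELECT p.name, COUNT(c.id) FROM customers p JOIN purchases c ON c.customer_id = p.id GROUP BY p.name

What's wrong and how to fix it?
Bug: INNER JOIN drops customers rows that have no matching purchases rows

Fix: Use LEFT JOIN so parents without children still appear (COUNT(c.id) gives 0)

Corrected query:
SELECT p.name, COUNT(c.id) FROM customers p LEFT JOIN purchases c ON c.customer_id = p.id GROUP BY p.name

Result:
name  | COUNT(c.id)
------+------------
Alice | 2          
Bob   | 4          
Eve   | 0          
Grace | 1          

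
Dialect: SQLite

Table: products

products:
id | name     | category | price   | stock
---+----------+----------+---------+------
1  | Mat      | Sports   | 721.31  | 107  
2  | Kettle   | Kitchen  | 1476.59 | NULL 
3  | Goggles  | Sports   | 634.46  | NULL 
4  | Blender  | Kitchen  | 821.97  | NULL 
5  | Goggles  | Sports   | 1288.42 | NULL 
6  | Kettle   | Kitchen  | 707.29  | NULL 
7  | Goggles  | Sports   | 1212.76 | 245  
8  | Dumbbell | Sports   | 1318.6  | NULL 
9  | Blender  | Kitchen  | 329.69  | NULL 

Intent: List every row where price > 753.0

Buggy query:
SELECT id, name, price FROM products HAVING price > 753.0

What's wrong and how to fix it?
Bug: HAVING filters the output of aggregation, but this query has no GROUP BY and no aggregate functions, so SQLite rejects it (HAVING clause on a non-aggregate query); the condition here is per row

Fix: Use WHERE for row-level filtering

Corrected query:
SELECT id, name, price FROM products WHERE price > 753.0

Result:
id | name     | price  
---+----------+--------
2  | Kettle   | 1476.59
4  | Blender  | 821.97 
5  | Goggles  | 1288.42
7  | Goggles  | 1212.76
8  | Dumbbell | 1318.6 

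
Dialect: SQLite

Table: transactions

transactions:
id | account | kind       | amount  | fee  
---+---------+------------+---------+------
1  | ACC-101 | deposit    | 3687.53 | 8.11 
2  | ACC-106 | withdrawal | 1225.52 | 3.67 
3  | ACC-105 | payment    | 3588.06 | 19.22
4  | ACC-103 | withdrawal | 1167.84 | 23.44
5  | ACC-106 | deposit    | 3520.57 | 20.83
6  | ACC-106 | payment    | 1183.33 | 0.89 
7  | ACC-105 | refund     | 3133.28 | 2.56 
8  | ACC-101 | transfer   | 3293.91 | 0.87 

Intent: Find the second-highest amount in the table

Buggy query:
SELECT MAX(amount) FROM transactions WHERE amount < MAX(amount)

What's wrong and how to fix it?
Bug: The inner MAX is an aggregate inside WHERE, which is not allowed

Fix: Put the inner MAX in a scalar subquery

Corrected query:
SELECT MAX(amount) FROM transactions WHERE amount < (SELECT MAX(amount) FROM transactions)

Result:
MAX(amount)
-----------
3588.06    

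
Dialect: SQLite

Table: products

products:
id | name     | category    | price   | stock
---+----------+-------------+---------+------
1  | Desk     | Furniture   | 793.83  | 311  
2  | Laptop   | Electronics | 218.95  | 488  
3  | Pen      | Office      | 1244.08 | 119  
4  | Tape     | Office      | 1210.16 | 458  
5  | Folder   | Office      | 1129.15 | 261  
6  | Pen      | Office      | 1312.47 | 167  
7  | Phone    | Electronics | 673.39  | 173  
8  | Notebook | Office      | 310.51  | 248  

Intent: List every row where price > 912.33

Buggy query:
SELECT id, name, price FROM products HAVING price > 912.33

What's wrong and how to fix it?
Bug: This is a non-aggregate query (no GROUP BY, no aggregates), so in SQLite the HAVING clause is invalid here; a row-level condition belongs in WHERE

Fix: Use WHERE for row-level filtering

Corrected query:
SELECT id, name, price FROM products WHERE price > 912.33

Result:
id | name   | price  
---+--------+--------
3  | Pen    | 1244.08
4  | Tape   | 1210.16
5  | Folder | 1129.15
6  | Pen    | 1312.47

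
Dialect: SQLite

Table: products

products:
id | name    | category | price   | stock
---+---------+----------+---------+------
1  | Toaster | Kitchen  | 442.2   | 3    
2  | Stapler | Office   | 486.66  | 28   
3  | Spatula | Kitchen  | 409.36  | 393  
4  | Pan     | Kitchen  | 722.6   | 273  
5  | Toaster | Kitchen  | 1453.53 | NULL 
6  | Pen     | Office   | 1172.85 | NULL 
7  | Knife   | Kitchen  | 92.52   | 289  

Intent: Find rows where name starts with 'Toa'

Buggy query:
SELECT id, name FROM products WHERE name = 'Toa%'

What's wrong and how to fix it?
Bug: '=' compares the literal string including the % character; pattern matching needs LIKE

Fix: Use LIKE for wildcard pattern matching

Corrected query:
SELECT id, name FROM products WHERE name LIKE 'Toa%'

Result:
id | name   
---+--------
1  | Toaster
5  | Toaster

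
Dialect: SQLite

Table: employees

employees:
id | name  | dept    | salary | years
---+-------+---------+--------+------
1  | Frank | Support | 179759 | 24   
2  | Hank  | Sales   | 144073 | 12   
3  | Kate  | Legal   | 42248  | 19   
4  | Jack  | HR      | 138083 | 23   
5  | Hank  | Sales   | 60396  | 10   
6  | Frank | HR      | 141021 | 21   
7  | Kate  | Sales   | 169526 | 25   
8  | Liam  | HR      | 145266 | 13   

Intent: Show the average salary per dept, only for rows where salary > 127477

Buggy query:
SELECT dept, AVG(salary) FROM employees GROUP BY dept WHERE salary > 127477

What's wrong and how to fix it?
Bug: WHERE cannot follow GROUP BY

Fix: Place WHERE between FROM and GROUP BY

Corrected query:
SELECT dept, AVG(salary) FROM employees WHERE salary > 127477 GROUP BY dept

Result:
dept    | AVG(salary)  
--------+--------------
HR      | 141456.666667
Sales   | 156799.5     
Support | 179759       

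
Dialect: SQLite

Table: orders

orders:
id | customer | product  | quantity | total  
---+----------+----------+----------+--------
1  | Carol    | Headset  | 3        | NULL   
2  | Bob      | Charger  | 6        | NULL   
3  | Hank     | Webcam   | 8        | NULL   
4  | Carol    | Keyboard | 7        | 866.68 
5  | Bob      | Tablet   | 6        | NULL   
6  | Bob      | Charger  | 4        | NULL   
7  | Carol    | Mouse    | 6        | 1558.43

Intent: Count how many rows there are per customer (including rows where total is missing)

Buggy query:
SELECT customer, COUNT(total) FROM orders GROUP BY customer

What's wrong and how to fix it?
Bug: COUNT(total) skips NULLs, so groups with missing total are undercounted

Fix: Use COUNT(*) to count all rows regardless of NULL

Corrected query:
SELECT customer, COUNT(*) FROM orders GROUP BY customer

Result:
customer | COUNT(*)
---------+---------
Bob      | 3       
Carol    | 3       
Hank     | 1       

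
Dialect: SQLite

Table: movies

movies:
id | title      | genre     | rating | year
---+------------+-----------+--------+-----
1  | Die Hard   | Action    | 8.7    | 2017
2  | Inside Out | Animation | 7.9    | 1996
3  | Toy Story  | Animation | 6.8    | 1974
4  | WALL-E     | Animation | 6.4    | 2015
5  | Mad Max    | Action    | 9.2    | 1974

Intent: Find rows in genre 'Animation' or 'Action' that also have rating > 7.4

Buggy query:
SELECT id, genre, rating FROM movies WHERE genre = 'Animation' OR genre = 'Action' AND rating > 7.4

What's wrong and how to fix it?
Bug: Without parentheses, AND is evaluated before OR, so the rating filter only applies to the 'Action' branch

Fix: Add parentheses around the OR so the AND applies to both alternatives

Corrected query:
SELECT id, genre, rating FROM movies WHERE (genre = 'Animation' OR genre = 'Action') AND rating > 7.4

Result:
id | genre     | rating
---+-----------+-------
1  | Action    | 8.7   
2  | Animation | 7.9   
5  | Action    | 9.2   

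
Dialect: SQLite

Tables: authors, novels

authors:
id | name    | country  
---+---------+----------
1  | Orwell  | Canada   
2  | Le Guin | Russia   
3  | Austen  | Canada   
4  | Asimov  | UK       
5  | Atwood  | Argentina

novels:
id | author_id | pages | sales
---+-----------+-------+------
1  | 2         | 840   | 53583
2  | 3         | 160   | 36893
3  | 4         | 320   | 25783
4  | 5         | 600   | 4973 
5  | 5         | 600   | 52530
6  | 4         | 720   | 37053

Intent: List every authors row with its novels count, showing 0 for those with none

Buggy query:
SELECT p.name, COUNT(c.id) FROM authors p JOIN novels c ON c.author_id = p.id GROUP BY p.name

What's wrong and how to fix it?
Bug: INNER JOIN drops authors rows that have no matching novels rows

Fix: Switch to LEFT JOIN to retain unmatched parent rows

Corrected query:
SELECT p.name, COUNT(c.id) FROM authors p LEFT JOIN novels c ON c.author_id = p.id GROUP BY p.name

Result:
name    | COUNT(c.id)
--------+------------
Asimov  | 2          
Atwood  | 2          
Austen  | 1          
Le Guin | 1          
Orwell  | 0          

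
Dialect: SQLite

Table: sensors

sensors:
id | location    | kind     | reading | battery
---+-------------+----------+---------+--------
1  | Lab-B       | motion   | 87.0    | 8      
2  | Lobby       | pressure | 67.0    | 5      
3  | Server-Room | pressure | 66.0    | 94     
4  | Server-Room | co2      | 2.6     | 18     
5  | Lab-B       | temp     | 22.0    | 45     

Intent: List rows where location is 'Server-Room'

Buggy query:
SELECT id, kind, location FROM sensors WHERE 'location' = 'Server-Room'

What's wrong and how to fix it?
Bug: 'location' in single quotes is a string literal, not the column; the comparison is literal-vs-literal and never true

Fix: Reference the column as location without single quotes

Corrected query:
SELECT id, kind, location FROM sensors WHERE location = 'Server-Room'

Result:
id | kind     | location   
---+----------+------------
3  | pressure | Server-Room
4  | co2      | Server-Room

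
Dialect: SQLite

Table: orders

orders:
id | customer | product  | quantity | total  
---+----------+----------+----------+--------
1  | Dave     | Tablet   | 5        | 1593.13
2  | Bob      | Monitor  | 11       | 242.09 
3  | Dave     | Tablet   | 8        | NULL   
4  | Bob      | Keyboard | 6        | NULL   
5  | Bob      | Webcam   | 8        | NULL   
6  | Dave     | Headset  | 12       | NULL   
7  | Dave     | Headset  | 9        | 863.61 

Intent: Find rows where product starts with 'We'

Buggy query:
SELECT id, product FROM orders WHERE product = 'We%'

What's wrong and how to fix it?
Bug: Wildcards only work with LIKE; '=' treats '%' as a literal character

Fix: Replace '=' with LIKE so 'We%' is treated as a pattern

Corrected query:
SELECT id, product FROM orders WHERE product LIKE 'We%'

Result:
id | product
---+--------
5  | Webcam 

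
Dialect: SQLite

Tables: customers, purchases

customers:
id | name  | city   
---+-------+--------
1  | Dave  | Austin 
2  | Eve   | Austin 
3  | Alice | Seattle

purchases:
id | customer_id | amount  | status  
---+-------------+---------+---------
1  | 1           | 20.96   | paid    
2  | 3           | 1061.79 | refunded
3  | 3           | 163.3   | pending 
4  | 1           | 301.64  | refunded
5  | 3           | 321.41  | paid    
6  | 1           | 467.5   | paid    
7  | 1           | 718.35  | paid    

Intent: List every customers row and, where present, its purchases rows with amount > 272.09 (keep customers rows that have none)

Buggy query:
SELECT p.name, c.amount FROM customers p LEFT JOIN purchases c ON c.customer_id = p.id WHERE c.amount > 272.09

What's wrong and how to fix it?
Bug: A WHERE condition on the right-hand table after LEFT JOIN drops unmatched parents

Fix: Move the right-table condition into the ON clause so unmatched parents are kept

Corrected query:
SELECT p.name, c.amount FROM customers p LEFT JOIN purchases c ON c.customer_id = p.id AND c.amount > 272.09

Result:
name  | amount 
------+--------
Dave  | 301.64 
Dave  | 467.5  
Dave  | 718.35 
Eve   | NULL   
Alice | 321.41 
Alice | 1061.79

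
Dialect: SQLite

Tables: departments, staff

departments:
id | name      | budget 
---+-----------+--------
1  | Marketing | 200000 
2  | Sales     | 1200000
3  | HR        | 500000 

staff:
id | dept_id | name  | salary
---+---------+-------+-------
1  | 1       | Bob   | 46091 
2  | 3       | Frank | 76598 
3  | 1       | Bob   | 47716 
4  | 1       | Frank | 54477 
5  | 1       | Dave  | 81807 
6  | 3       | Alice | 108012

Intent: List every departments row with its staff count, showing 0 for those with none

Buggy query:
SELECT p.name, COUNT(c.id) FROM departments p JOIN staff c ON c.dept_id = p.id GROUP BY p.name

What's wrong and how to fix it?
Bug: An inner join excludes parents with zero children

Fix: Switch to LEFT JOIN to retain unmatched parent rows

Corrected query:
SELECT p.name, COUNT(c.id) FROM departments p LEFT JOIN staff c ON c.dept_id = p.id GROUP BY p.name

Result:
name      | COUNT(c.id)
----------+------------
HR        | 2          
Marketing | 4          
Sales     | 0          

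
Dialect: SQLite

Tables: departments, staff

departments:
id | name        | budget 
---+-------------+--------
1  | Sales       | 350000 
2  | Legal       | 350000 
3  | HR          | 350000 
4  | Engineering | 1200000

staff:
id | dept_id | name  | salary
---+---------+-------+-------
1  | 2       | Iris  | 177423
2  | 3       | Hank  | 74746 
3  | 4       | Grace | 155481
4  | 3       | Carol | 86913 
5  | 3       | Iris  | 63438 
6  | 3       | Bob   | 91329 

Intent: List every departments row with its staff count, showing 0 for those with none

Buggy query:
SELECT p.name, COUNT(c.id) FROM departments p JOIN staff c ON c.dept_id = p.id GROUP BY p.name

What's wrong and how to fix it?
Bug: INNER JOIN drops departments rows that have no matching staff rows

Fix: Switch to LEFT JOIN to retain unmatched parent rows

Corrected query:
SELECT p.name, COUNT(c.id) FROM departments p LEFT JOIN staff c ON c.dept_id = p.id GROUP BY p.name

Result:
name        | COUNT(c.id)
------------+------------
Engineering | 1          
HR          | 4          
Legal       | 1          
Sales       | 0          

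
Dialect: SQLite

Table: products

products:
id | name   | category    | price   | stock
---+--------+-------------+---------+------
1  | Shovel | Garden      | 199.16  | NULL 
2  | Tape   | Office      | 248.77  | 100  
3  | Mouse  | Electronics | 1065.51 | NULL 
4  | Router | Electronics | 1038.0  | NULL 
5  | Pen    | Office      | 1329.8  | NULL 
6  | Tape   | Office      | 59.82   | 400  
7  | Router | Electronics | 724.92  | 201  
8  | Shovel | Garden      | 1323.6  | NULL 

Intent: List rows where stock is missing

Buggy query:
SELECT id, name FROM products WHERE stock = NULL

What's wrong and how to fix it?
Bug: '= NULL' is always unknown in SQL three-valued logic, so no rows match

Fix: Use IS NULL to test for NULL

Corrected query:
SELECT id, name FROM products WHERE stock IS NULL

Result:
id | name  
---+-------
1  | Shovel
3  | Mouse 
4  | Router
5  | Pen   
8  | Shovel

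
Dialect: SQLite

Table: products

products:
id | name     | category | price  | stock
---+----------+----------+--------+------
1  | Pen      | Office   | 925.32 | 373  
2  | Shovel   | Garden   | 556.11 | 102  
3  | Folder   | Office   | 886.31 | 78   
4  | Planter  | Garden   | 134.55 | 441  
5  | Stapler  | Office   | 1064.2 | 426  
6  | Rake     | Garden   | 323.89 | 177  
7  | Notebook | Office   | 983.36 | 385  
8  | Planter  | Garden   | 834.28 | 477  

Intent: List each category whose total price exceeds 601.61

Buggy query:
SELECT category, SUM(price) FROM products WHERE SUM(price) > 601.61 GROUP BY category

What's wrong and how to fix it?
Bug: Aggregate functions cannot appear in a WHERE clause

Fix: Move the aggregate condition to a HAVING clause

Corrected query:
SELECT category, SUM(price) FROM products GROUP BY category HAVING SUM(price) > 601.61

Result:
category | SUM(price)
---------+-----------
Garden   | 1848.83   
Office   | 3859.19   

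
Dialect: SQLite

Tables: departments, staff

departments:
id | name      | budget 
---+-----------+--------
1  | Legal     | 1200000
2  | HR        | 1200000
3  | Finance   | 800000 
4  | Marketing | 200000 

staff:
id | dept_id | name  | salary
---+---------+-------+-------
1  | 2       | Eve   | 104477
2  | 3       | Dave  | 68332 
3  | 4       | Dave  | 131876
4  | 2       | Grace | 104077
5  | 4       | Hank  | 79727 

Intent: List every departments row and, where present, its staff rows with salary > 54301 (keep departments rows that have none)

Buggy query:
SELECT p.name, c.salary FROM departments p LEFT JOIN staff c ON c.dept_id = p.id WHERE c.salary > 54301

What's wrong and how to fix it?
Bug: Filtering c.salary in WHERE discards the NULL rows produced by LEFT JOIN, turning it into an inner join

Fix: Put 'c.salary > 54301' in the JOIN's ON clause instead of WHERE

Corrected query:
SELECT p.name, c.salary FROM departments p LEFT JOIN staff c ON c.dept_id = p.id AND c.salary > 54301

Result:
name      | salary
----------+-------
Legal     | NULL  
HR        | 104077
HR        | 104477
Finance   | 68332 
Marketing | 79727 
Marketing | 131876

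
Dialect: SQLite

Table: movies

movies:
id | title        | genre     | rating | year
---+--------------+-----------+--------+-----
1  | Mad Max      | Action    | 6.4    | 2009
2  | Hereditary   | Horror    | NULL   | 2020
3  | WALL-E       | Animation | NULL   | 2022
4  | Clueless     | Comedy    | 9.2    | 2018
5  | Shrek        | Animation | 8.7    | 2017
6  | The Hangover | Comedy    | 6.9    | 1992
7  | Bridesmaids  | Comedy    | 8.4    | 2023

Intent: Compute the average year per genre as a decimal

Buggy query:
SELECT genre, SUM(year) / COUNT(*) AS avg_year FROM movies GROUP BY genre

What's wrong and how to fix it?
Bug: SUM(year) and COUNT(*) are both integers; the division truncates the fractional part

Fix: Cast one side to REAL so the division keeps the fractional part

Corrected query:
SELECT genre, SUM(year) * 1.0 / COUNT(*) AS avg_year FROM movies GROUP BY genre

Result:
genre     | avg_year
----------+---------
Action    | 2009    
Animation | 2019.5  
Comedy    | 2011    
Horror    | 2020    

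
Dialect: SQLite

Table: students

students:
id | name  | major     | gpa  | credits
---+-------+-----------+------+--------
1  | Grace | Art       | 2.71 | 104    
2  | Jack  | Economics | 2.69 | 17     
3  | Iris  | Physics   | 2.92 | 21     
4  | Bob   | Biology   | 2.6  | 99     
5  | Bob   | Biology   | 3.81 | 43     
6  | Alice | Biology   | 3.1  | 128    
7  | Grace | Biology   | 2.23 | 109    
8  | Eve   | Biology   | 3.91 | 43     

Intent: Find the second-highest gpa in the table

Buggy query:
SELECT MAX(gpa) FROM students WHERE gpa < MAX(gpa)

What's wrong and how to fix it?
Bug: MAX(gpa) on the right of the comparison is an aggregate-in-WHERE error

Fix: Put the inner MAX in a scalar subquery

Corrected query:
SELECT MAX(gpa) FROM students WHERE gpa < (SELECT MAX(gpa) FROM students)

Result:
MAX(gpa)
--------
3.81    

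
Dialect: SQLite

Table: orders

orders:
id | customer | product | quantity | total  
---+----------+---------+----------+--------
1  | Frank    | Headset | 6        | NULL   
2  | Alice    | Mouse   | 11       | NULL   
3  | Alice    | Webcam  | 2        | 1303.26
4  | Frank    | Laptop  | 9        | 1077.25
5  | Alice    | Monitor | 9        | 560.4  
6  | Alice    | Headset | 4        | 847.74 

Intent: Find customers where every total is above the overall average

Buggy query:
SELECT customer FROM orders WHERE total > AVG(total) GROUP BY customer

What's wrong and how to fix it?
Bug: WHERE evaluates per row before aggregation, so AVG() is unavailable

Fix: Use a subquery for AVG and a HAVING MIN(...) filter so the condition holds for every row in the group

Corrected query:
SELECT customer FROM orders GROUP BY customer HAVING MIN(total) > (SELECT AVG(total) FROM orders)

Result:
customer
--------
Frank   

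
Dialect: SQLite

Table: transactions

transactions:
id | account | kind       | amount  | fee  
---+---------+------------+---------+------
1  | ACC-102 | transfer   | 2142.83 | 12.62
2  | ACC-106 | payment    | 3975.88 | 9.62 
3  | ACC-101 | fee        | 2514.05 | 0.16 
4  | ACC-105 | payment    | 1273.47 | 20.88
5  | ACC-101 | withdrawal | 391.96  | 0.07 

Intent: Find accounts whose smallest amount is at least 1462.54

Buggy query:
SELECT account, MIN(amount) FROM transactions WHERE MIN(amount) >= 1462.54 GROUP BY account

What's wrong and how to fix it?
Bug: Aggregates like MIN are computed per group after WHERE runs

Fix: Use HAVING for the per-group MIN condition

Corrected query:
SELECT account, MIN(amount) FROM transactions GROUP BY account HAVING MIN(amount) >= 1462.54

Result:
account | MIN(amount)
--------+------------
ACC-102 | 2142.83    
ACC-106 | 3975.88    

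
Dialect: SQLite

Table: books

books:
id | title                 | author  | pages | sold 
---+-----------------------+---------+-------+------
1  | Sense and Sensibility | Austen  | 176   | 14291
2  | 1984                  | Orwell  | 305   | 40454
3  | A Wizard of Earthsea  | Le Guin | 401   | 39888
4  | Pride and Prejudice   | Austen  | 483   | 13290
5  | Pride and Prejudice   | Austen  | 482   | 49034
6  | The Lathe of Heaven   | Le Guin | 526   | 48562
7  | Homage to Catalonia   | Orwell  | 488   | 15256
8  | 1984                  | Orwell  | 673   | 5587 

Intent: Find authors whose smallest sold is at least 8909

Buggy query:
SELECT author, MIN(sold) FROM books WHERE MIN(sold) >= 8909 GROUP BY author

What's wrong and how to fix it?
Bug: MIN() in WHERE is a misuse of aggregate

Fix: Replace WHERE with HAVING after the GROUP BY

Corrected query:
SELECT author, MIN(sold) FROM books GROUP BY author HAVING MIN(sold) >= 8909

Result:
author  | MIN(sold)
--------+----------
Austen  | 13290    
Le Guin | 39888    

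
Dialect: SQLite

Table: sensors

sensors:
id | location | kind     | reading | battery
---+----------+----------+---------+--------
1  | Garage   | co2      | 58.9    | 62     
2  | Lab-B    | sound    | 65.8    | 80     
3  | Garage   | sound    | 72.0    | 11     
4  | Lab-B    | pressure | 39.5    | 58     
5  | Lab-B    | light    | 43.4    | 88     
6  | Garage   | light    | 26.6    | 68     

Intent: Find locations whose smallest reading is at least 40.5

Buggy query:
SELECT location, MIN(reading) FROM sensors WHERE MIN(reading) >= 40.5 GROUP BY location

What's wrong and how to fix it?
Bug: MIN() in WHERE is a misuse of aggregate

Fix: Replace WHERE with HAVING after the GROUP BY

Corrected query:
SELECT location, MIN(reading) FROM sensors GROUP BY location HAVING MIN(reading) >= 40.5

Result:
(no rows)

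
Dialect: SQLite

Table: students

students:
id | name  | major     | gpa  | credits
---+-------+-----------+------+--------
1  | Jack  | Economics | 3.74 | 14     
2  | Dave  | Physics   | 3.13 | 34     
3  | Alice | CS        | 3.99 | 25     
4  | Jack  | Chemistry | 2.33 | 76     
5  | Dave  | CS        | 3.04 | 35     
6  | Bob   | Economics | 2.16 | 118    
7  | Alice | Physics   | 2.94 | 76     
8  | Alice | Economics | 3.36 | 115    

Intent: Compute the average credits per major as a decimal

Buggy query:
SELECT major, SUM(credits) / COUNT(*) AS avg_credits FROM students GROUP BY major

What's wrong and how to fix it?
Bug: SUM(credits) and COUNT(*) are both integers; the division truncates the fractional part

Fix: Multiply by 1.0 (or CAST to REAL) to force floating-point division

Corrected query:
SELECT major, SUM(credits) * 1.0 / COUNT(*) AS avg_credits FROM students GROUP BY major

Result:
major     | avg_credits
----------+------------
CS        | 30         
Chemistry | 76         
Economics | 82.333333  
Physics   | 55         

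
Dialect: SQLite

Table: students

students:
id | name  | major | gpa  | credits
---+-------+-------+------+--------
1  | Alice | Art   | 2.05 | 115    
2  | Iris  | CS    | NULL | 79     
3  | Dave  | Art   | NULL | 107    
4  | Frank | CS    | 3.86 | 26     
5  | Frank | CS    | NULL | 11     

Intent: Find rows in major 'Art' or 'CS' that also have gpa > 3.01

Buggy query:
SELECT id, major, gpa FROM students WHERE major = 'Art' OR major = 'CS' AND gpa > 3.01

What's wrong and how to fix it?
Bug: AND binds tighter than OR, so this parses as major = 'Art' OR (major = 'CS' AND gpa > 3.01)

Fix: Group the OR with parentheses (or use IN), then AND the threshold

Corrected query:
SELECT id, major, gpa FROM students WHERE (major = 'Art' OR major = 'CS') AND gpa > 3.01

Result:
id | major | gpa 
---+-------+-----
4  | CS    | 3.86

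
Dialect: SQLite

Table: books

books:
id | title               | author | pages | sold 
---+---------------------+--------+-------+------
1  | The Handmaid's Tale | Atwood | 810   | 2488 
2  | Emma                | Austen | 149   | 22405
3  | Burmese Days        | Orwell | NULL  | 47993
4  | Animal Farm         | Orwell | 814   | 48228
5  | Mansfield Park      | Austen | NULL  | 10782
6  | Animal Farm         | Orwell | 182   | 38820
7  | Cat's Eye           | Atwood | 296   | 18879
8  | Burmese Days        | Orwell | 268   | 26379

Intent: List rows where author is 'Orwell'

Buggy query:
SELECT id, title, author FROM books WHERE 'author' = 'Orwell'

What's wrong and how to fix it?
Bug: Single quotes denote string literals in SQL; the column name is being compared as a constant string

Fix: Reference the column as author without single quotes

Corrected query:
SELECT id, title, author FROM books WHERE author = 'Orwell'

Result:
id | title        | author
---+--------------+-------
3  | Burmese Days | Orwell
4  | Animal Farm  | Orwell
6  | Animal Farm  | Orwell
8  | Burmese Days | Orwell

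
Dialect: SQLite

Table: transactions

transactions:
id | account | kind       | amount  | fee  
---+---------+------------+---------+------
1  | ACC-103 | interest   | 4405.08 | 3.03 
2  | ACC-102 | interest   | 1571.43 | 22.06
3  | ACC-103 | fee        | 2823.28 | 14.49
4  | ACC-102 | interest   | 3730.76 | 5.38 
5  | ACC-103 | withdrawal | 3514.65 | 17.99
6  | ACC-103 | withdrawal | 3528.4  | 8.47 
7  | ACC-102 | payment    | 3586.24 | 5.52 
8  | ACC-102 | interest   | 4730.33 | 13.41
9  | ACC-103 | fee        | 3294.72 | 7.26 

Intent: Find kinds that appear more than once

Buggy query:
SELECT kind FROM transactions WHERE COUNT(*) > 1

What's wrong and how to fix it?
Bug: COUNT(*) is an aggregate and cannot be used in WHERE

Fix: Group first, then use HAVING for the count condition

Corrected query:
SELECT kind FROM transactions GROUP BY kind HAVING COUNT(*) > 1

Result:
kind      
----------
fee       
interest  
withdrawal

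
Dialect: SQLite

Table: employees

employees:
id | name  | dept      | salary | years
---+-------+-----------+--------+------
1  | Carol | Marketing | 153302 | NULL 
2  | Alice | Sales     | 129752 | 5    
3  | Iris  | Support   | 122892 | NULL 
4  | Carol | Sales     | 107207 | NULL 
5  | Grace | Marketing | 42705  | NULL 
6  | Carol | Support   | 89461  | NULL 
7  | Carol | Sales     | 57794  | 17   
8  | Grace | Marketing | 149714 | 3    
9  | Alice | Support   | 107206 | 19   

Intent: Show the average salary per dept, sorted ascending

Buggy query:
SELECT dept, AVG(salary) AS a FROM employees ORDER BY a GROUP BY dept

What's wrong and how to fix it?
Bug: GROUP BY must precede ORDER BY

Fix: Move ORDER BY to the end, after GROUP BY

Corrected query:
SELECT dept, AVG(salary) AS a FROM employees GROUP BY dept ORDER BY a

Result:
dept      | a            
----------+--------------
Sales     | 98251        
Support   | 106519.666667
Marketing | 115240.333333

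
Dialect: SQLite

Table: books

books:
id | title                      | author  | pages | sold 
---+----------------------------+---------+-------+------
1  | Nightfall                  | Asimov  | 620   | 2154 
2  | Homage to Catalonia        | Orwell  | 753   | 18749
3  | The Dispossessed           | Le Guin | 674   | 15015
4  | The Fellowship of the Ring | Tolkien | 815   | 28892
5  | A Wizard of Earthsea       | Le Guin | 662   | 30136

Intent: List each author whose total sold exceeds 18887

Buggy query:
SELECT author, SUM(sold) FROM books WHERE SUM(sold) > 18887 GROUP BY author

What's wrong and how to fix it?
Bug: Aggregate functions cannot appear in a WHERE clause

Fix: Move the aggregate condition to a HAVING clause

Corrected query:
SELECT author, SUM(sold) FROM books GROUP BY author HAVING SUM(sold) > 18887

Result:
author  | SUM(sold)
--------+----------
Le Guin | 45151    
Tolkien | 28892    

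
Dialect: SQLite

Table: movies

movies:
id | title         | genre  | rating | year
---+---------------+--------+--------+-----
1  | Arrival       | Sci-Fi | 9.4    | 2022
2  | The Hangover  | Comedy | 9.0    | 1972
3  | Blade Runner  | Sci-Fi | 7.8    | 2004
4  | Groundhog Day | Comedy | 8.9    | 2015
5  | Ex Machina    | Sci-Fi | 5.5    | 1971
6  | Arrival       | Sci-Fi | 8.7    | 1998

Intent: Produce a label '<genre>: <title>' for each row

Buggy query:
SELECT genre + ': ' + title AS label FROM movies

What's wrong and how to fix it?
Bug: SQLite uses || for string concatenation; + coerces text to numbers (yielding 0)

Fix: Replace + with || to concatenate text

Corrected query:
SELECT genre || ': ' || title AS label FROM movies

Result:
label                
---------------------
Sci-Fi: Arrival      
Comedy: The Hangover 
Sci-Fi: Blade Runner 
Comedy: Groundhog Day
Sci-Fi: Ex Machina   
Sci-Fi: Arrival      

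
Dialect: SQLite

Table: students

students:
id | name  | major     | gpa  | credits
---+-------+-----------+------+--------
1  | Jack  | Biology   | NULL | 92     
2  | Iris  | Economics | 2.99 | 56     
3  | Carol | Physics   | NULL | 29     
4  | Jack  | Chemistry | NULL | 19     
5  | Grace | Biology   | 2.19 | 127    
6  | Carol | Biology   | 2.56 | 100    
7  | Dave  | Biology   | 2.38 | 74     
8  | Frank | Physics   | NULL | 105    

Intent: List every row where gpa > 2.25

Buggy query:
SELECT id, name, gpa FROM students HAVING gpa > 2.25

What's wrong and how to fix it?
Bug: This is a non-aggregate query (no GROUP BY, no aggregates), so in SQLite the HAVING clause is invalid here; a row-level condition belongs in WHERE

Fix: Replace HAVING with WHERE since the condition applies to individual rows

Corrected query:
SELECT id, name, gpa FROM students WHERE gpa > 2.25

Result:
id | name  | gpa 
---+-------+-----
2  | Iris  | 2.99
6  | Carol | 2.56
7  | Dave  | 2.38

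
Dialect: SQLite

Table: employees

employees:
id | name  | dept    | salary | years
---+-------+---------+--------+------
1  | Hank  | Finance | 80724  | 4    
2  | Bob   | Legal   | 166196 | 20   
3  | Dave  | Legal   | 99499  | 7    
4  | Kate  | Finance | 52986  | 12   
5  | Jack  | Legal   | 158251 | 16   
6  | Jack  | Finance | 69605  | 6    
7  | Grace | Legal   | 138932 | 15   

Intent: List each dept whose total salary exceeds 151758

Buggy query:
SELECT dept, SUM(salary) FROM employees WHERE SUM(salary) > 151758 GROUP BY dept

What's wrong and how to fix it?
Bug: WHERE runs before GROUP BY, so aggregates aren't available there

Fix: Move the aggregate condition to a HAVING clause

Corrected query:
SELECT dept, SUM(salary) FROM employees GROUP BY dept HAVING SUM(salary) > 151758

Result:
dept    | SUM(salary)
--------+------------
Finance | 203315     
Legal   | 562878     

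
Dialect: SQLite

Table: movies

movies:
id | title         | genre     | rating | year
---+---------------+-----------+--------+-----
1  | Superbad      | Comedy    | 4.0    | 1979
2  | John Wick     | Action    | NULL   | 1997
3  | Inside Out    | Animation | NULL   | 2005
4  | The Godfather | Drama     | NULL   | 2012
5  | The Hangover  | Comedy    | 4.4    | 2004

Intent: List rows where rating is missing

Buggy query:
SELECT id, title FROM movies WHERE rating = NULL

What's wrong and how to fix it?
Bug: '= NULL' is always unknown in SQL three-valued logic, so no rows match

Fix: Replace '= NULL' with 'IS NULL'

Corrected query:
SELECT id, title FROM movies WHERE rating IS NULL

Result:
id | title        
---+--------------
2  | John Wick    
3  | Inside Out   
4  | The Godfather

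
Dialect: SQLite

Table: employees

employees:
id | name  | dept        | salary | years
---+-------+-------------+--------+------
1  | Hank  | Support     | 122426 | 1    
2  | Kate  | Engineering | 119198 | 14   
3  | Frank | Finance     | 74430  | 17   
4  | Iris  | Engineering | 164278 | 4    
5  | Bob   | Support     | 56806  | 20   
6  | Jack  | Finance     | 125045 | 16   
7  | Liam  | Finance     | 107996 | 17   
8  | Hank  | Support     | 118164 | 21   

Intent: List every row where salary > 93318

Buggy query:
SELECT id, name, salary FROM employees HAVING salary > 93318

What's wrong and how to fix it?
Bug: HAVING filters the output of aggregation, but this query has no GROUP BY and no aggregate functions, so SQLite rejects it (HAVING clause on a non-aggregate query); the condition here is per row

Fix: Use WHERE for row-level filtering

Corrected query:
SELECT id, name, salary FROM employees WHERE salary > 93318

Result:
id | name | salary
---+------+-------
1  | Hank | 122426
2  | Kate | 119198
4  | Iris | 164278
6  | Jack | 125045
7  | Liam | 107996
8  | Hank | 118164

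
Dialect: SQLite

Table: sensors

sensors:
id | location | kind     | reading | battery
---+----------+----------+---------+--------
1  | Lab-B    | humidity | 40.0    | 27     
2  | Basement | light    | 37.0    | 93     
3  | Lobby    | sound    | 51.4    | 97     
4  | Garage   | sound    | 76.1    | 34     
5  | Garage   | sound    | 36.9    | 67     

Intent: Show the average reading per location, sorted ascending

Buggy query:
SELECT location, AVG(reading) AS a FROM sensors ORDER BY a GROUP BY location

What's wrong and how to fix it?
Bug: ORDER BY appears before GROUP BY; SQL clause order requires GROUP BY first

Fix: Move ORDER BY to the end, after GROUP BY

Corrected query:
SELECT location, AVG(reading) AS a FROM sensors GROUP BY location ORDER BY a

Result:
location | a   
---------+-----
Basement | 37  
Lab-B    | 40  
Lobby    | 51.4
Garage   | 56.5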